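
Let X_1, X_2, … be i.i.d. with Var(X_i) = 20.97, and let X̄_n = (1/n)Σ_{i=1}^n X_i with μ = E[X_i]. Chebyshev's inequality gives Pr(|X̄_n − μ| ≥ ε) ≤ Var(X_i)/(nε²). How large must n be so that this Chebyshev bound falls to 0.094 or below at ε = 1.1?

185

Require 20.97/(n·1.1²) ≤ 0.094, i.e. n ≥ 20.97/(0.094·1.1²) = 184.368.
The smallest integer n is 185.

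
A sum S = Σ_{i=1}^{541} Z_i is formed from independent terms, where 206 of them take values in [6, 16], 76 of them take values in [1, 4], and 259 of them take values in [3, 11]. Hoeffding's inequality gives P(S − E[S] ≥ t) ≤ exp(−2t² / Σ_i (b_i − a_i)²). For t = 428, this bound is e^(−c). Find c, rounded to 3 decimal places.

9.677

Σ(b_i − a_i)² = 206·10² + 76·3² + 259·8² = 37860.
c = 2t² / 37860 = 2·428² / 37860 = 9.6769.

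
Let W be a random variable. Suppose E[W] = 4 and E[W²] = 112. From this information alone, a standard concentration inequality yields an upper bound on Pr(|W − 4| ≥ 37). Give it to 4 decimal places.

0.0701

The first two moments determine the variance, so Chebyshev's inequality is the sharpest standard bound available.
Var(W) = E[W²] − (E[W])² = 112 − 16 = 96.
Chebyshev's inequality: Pr(|W − μ| ≥ t) ≤ Var(W)/t² = 96/1369 = 0.0701.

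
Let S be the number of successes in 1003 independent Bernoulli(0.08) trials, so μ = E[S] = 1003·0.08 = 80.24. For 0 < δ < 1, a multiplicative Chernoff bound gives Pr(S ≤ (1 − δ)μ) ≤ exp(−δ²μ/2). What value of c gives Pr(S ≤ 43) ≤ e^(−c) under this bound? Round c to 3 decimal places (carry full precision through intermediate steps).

8.642

Write 43 = (1 − δ)μ, so δ = 1 − 43/80.24 = 0.4641077…
Then the exponent is δ²μ/2 = (μ − 43)²/(2μ) = 8.641685.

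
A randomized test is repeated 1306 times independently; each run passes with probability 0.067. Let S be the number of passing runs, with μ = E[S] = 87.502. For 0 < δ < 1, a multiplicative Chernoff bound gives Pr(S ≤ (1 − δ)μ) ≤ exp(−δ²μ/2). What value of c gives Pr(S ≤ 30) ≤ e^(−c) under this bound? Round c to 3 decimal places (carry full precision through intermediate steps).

18.894

Write 30 = (1 − δ)μ, so δ = 1 − 30/87.502 = 0.6571507…
Then the exponent is δ²μ/2 = (μ − 30)²/(2μ) = 18.893740.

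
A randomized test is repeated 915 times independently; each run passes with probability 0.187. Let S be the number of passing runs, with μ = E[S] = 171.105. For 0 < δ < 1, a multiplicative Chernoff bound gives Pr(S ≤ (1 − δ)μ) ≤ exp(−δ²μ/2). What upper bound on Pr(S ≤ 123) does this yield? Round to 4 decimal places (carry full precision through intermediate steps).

0.0012

Write 123 = (1 − δ)μ, so δ = 1 − 123/171.105 = 0.2811432…
Then the exponent is δ²μ/2 = (μ − 123)²/(2μ) = 6.762196.
Bound = exp(−6.762196) = 0.00116.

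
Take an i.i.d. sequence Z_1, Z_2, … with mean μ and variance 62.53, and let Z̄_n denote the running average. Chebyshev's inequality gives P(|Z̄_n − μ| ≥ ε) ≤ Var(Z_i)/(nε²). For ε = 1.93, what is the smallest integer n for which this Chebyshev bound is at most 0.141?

Require 62.53/(n·1.93²) ≤ 0.141, i.e. n ≥ 62.53/(0.141·1.93²) = 119.057.
The smallest integer n is 120.

120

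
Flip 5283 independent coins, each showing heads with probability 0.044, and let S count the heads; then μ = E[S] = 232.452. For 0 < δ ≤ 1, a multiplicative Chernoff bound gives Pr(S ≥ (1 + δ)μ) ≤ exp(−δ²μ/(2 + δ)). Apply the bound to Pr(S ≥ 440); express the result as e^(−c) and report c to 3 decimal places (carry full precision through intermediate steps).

64.058

Write 440 = (1 + δ)μ, so δ = 440/232.452 − 1 = 0.8928639…
Then the exponent is δ²μ/(2 + δ) = (440 − μ)² / (μ·(2 + δ)) = 64.058360.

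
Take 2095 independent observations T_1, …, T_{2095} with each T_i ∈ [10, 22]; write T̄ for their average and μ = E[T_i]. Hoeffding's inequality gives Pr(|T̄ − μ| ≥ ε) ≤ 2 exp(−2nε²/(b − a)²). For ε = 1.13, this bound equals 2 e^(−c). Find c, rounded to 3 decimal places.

c = 2nε²/(b − a)² = 2·2095·1.13² / 12² = 37.1542.

37.154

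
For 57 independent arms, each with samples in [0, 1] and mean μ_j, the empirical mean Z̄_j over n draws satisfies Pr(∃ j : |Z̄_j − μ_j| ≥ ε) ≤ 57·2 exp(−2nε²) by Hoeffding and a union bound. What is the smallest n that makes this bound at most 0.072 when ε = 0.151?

162

Need 2·57·exp(−2nε²) ≤ 0.072, i.e. exp(−2nε²) ≤ 0.072/114.
So 2nε² ≥ ln(114/0.072) = 7.367288.
Hence n ≥ 7.367288/(2·0.151²) = 161.556.
The smallest integer n is 162.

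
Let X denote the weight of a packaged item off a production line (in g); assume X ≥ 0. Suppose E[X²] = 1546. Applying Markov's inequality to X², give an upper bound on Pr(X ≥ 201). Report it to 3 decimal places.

Since X ≥ 0, the event {X ≥ 201} is the same as {X² ≥ 40401}.
Markov's inequality applied to X² gives Pr(X² ≥ 40401) ≤ E[X²]/40401 = 1546/40401 = 0.0383.

0.038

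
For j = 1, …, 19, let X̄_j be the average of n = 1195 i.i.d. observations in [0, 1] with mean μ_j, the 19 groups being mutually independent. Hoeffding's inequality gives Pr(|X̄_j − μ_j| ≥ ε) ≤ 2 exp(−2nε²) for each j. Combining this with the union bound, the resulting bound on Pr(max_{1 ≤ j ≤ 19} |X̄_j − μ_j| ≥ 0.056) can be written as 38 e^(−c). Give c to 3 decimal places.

Union bound over the 19 events: Pr(max_{1 ≤ j ≤ 19} |X̄_j − μ_j| ≥ 0.056) ≤ 19·2·exp(−2nε²) = 38 exp(−2·1195·0.056²).
So c = 2·1195·0.056² = 7.4950.

7.495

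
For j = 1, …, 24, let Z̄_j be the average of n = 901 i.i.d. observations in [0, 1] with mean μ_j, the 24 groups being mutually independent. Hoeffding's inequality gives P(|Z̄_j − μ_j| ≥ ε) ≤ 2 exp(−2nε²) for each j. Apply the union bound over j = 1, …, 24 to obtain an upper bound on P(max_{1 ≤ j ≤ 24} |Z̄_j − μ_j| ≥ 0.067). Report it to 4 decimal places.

0.0147

Per-experiment Hoeffding bound: 2·exp(−2·901·0.067²) = 2·exp(−8.08918) = 0.00061368.
Union bound over 24 events: 24·0.00061368 = 0.01473.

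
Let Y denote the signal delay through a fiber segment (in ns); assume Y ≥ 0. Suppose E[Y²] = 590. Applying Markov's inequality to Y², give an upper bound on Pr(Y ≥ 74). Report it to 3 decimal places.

0.108

Since Y ≥ 0, the event {Y ≥ 74} is the same as {Y² ≥ 5476}.
Markov's inequality applied to Y² gives Pr(Y² ≥ 5476) ≤ E[Y²]/5476 = 590/5476 = 0.1077.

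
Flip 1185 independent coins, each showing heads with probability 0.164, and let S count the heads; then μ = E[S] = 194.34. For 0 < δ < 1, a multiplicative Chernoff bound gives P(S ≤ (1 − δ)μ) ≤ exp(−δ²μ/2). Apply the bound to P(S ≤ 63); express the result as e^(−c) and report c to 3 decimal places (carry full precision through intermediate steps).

44.381

Write 63 = (1 − δ)μ, so δ = 1 − 63/194.34 = 0.6758259…
Then the exponent is δ²μ/2 = (μ − 63)²/(2μ) = 44.381485.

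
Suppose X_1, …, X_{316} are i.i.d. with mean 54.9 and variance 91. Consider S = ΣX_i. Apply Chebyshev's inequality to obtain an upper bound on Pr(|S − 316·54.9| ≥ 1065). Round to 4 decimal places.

0.0254

Var(S) = n·Var(X_i) = 316·91 = 28756.
Chebyshev: Pr(|S − 316·54.9| ≥ 1065) ≤ Var(S)/1065² = 28756/1134225 = 0.0254.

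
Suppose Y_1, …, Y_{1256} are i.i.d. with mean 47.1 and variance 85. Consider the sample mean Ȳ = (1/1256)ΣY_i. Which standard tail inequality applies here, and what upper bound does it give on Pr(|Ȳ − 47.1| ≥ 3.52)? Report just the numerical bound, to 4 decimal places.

0.0055

With mean and variance of each term known, Chebyshev's inequality bounds the deviation of the sum (or sample mean).
Var(Ȳ) = Var(Y_i)/n = 85/1256 = 0.067675.
Chebyshev: Pr(|Ȳ − 47.1| ≥ 3.52) ≤ Var(Ȳ)/(3.52)² = 85/(1256·3.52²) = 0.0055.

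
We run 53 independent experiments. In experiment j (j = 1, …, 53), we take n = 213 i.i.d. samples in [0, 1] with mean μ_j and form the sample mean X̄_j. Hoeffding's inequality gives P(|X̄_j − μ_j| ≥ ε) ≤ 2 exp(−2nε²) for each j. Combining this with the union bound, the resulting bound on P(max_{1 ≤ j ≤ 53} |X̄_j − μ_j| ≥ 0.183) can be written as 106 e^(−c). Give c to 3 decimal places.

14.266

Union bound over the 53 events: P(max_{1 ≤ j ≤ 53} |X̄_j − μ_j| ≥ 0.183) ≤ 53·2·exp(−2nε²) = 106 exp(−2·213·0.183²).
So c = 2·213·0.183² = 14.2663.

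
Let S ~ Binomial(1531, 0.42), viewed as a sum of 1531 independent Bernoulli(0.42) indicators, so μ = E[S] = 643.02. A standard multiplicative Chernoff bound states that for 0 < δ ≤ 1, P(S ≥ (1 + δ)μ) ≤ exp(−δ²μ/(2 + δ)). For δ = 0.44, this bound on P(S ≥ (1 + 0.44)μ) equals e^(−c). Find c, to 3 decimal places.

c = δ²μ/(2 + δ) = 0.44²·643.02/(2 + 0.44) = 51.0199.

51.020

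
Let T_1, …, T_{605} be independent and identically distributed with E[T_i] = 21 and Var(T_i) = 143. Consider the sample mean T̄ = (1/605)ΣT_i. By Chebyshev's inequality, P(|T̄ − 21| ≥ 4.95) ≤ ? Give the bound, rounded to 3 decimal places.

Var(T̄) = Var(T_i)/n = 143/605 = 0.23636.
Chebyshev: P(|T̄ − 21| ≥ 4.95) ≤ Var(T̄)/(4.95)² = 143/(605·4.95²) = 0.0096.

0.010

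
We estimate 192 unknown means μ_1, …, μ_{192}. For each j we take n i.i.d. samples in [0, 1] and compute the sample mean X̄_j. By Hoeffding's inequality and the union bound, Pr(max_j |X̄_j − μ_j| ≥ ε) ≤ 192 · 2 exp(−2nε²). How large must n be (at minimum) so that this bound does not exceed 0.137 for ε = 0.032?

Need 2·192·exp(−2nε²) ≤ 0.137, i.e. exp(−2nε²) ≤ 0.137/384.
So 2nε² ≥ ln(384/0.137) = 7.938417.
Hence n ≥ 7.938417/(2·0.032²) = 3876.180.
The smallest integer n is 3877.

3877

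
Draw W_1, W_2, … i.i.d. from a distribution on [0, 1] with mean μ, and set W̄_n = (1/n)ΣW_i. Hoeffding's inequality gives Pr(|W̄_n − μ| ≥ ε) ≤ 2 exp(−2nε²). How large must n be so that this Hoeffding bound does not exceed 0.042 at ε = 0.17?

67

Require 2·exp(−2nε²) ≤ 0.042, i.e. 2nε² ≥ ln(2/0.042) = 3.863233.
So n ≥ 3.863233 / (2·0.17²) = 66.838.
The smallest integer n is 67.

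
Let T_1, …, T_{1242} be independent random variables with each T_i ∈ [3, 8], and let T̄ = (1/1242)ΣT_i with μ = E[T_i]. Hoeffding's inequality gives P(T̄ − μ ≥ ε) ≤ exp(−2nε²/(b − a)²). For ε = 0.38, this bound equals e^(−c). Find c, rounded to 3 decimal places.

14.348

c = 2nε²/(b − a)² = 2·1242·0.38² / 5² = 14.3476.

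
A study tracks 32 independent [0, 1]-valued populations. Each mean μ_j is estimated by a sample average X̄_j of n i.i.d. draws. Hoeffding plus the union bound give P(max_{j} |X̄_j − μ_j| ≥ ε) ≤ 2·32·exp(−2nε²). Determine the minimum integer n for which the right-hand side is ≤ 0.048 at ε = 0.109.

303

Need 2·32·exp(−2nε²) ≤ 0.048, i.e. exp(−2nε²) ≤ 0.048/64.
So 2nε² ≥ ln(64/0.048) = 7.195437.
Hence n ≥ 7.195437/(2·0.109²) = 302.813.
The smallest integer n is 303.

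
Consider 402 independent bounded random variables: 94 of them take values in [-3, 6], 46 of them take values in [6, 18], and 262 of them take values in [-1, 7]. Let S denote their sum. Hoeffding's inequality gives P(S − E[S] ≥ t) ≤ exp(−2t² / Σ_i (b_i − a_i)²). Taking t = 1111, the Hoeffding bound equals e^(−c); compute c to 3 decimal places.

Σ(b_i − a_i)² = 94·9² + 46·12² + 262·8² = 31006.
c = 2t² / 31006 = 2·1111² / 31006 = 79.6182.

79.618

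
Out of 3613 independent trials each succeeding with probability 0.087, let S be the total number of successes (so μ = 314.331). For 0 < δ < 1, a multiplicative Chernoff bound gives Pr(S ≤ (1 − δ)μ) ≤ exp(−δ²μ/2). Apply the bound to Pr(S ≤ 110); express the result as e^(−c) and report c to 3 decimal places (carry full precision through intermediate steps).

Write 110 = (1 − δ)μ, so δ = 1 − 110/314.331 = 0.6500504…
Then the exponent is δ²μ/2 = (μ − 110)²/(2μ) = 66.412727.

66.413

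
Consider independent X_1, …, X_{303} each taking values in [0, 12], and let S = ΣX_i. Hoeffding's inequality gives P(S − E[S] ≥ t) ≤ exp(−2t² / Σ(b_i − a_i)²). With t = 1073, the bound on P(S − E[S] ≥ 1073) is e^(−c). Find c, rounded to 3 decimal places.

52.775

Σ(b_i − a_i)² = 303·(12)² = 43632.
c = 2t²/43632 = 2·1073²/43632 = 52.7745.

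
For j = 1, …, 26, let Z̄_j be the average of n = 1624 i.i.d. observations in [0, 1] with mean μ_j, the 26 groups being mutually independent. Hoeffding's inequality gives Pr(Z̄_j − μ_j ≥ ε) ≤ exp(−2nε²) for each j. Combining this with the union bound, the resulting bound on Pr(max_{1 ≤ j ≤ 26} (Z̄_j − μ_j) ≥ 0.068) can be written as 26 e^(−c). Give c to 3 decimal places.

15.019

Union bound over the 26 events: Pr(max_{1 ≤ j ≤ 26} (Z̄_j − μ_j) ≥ 0.068) ≤ 26·exp(−2nε²) = 26 exp(−2·1624·0.068²).
So c = 2·1624·0.068² = 15.0188.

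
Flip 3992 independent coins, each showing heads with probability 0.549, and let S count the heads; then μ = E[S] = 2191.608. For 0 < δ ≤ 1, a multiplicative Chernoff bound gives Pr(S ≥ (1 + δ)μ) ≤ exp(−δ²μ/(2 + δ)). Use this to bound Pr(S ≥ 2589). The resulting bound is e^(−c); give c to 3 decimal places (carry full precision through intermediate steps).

Write 2589 = (1 + δ)μ, so δ = 2589/2191.608 − 1 = 0.1813244…
Then the exponent is δ²μ/(2 + δ) = (2589 − μ)² / (μ·(2 + δ)) = 33.033539.

33.034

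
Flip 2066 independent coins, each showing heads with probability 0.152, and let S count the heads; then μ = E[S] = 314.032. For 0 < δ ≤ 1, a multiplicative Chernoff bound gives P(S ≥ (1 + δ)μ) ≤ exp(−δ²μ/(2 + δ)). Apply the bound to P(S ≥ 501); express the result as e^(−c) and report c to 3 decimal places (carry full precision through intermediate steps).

42.890

Write 501 = (1 + δ)μ, so δ = 501/314.032 − 1 = 0.5953788…
Then the exponent is δ²μ/(2 + δ) = (501 − μ)² / (μ·(2 + δ)) = 42.890381.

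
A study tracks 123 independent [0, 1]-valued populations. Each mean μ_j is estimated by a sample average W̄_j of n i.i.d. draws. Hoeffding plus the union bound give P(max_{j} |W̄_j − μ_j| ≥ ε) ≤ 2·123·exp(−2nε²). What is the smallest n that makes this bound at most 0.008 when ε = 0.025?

Need 2·123·exp(−2nε²) ≤ 0.008, i.e. exp(−2nε²) ≤ 0.008/246.
So 2nε² ≥ ln(246/0.008) = 10.333645.
Hence n ≥ 10.333645/(2·0.025²) = 8266.916.
The smallest integer n is 8267.

8267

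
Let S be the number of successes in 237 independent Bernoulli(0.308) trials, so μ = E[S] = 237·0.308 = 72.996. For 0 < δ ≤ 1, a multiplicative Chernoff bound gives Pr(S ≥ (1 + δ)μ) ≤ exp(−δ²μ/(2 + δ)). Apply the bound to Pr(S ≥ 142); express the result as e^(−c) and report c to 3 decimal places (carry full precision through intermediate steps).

Write 142 = (1 + δ)μ, so δ = 142/72.996 − 1 = 0.9453121…
Then the exponent is δ²μ/(2 + δ) = (142 − μ)² / (μ·(2 + δ)) = 22.147166.

22.147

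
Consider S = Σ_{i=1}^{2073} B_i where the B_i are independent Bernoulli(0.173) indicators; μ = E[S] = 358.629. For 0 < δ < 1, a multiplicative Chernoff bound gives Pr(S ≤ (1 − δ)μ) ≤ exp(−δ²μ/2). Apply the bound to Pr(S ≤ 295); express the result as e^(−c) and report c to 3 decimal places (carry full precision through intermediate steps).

5.645

Write 295 = (1 − δ)μ, so δ = 1 − 295/358.629 = 0.1774229…
Then the exponent is δ²μ/2 = (μ − 295)²/(2μ) = 5.644621.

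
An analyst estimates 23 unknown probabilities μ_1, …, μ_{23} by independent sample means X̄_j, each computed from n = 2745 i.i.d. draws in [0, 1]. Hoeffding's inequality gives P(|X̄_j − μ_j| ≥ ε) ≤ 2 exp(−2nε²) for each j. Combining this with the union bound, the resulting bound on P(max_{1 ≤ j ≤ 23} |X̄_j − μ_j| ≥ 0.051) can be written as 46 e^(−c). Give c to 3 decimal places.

Union bound over the 23 events: P(max_{1 ≤ j ≤ 23} |X̄_j − μ_j| ≥ 0.051) ≤ 23·2·exp(−2nε²) = 46 exp(−2·2745·0.051²).
So c = 2·2745·0.051² = 14.2795.

14.279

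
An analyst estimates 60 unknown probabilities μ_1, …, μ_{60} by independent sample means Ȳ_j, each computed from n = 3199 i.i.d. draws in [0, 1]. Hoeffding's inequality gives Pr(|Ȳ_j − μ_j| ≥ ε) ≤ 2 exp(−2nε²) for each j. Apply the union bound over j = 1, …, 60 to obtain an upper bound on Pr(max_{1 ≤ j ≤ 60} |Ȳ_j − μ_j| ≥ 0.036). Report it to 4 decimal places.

0.0301

Per-experiment Hoeffding bound: 2·exp(−2·3199·0.036²) = 2·exp(−8.29181) = 0.00050112.
Union bound over 60 events: 60·0.00050112 = 0.03007.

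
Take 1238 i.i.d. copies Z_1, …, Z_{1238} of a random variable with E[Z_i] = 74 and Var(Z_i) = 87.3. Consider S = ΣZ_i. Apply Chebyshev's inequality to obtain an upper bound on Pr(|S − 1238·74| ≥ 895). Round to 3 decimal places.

Var(S) = n·Var(Z_i) = 1238·87.3 = 108077.4.
Chebyshev: Pr(|S − 1238·74| ≥ 895) ≤ Var(S)/895² = 108077.4/801025 = 0.1349.

0.135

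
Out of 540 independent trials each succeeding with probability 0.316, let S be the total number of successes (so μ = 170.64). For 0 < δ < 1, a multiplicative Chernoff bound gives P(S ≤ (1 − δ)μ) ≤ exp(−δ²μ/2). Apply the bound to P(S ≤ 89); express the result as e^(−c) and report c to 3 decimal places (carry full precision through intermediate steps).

19.530

Write 89 = (1 − δ)μ, so δ = 1 − 89/170.64 = 0.4784341…
Then the exponent is δ²μ/2 = (μ − 89)²/(2μ) = 19.529681.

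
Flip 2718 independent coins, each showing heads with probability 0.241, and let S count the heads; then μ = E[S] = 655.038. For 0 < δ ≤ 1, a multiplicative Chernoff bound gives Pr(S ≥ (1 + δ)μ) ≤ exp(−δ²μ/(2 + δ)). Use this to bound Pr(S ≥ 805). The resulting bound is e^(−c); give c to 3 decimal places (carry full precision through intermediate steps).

15.403

Write 805 = (1 + δ)μ, so δ = 805/655.038 − 1 = 0.2289363…
Then the exponent is δ²μ/(2 + δ) = (805 − μ)² / (μ·(2 + δ)) = 15.402751.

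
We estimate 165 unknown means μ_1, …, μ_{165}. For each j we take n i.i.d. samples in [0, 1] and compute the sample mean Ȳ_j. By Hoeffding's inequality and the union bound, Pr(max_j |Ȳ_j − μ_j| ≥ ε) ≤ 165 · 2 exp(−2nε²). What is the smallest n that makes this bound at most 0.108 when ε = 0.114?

Need 2·165·exp(−2nε²) ≤ 0.108, i.e. exp(−2nε²) ≤ 0.108/330.
So 2nε² ≥ ln(330/0.108) = 8.024717.
Hence n ≥ 8.024717/(2·0.114²) = 308.738.
The smallest integer n is 309.

309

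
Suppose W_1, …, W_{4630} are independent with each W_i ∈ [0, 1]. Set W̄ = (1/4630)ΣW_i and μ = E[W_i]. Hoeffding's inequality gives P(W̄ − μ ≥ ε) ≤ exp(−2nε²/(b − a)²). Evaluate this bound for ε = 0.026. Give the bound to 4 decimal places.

Exponent: 2nε²/(b − a)² = 2·4630·0.026² / 1² = 6.25976.
Bound = exp(−6.25976) = 0.00191.

0.0019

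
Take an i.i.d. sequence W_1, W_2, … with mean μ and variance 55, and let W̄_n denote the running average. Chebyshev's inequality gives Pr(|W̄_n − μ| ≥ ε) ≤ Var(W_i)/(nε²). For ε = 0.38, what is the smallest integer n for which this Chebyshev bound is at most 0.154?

Require 55/(n·0.38²) ≤ 0.154, i.e. n ≥ 55/(0.154·0.38²) = 2473.288.
The smallest integer n is 2474.

2474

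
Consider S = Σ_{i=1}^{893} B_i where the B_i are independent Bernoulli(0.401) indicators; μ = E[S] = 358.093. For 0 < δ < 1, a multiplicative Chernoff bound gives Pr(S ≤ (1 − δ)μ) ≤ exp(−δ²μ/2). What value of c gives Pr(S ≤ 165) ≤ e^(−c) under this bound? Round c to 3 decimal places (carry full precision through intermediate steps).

Write 165 = (1 − δ)μ, so δ = 1 − 165/358.093 = 0.5392258…
Then the exponent is δ²μ/2 = (μ − 165)²/(2μ) = 52.060368.

52.060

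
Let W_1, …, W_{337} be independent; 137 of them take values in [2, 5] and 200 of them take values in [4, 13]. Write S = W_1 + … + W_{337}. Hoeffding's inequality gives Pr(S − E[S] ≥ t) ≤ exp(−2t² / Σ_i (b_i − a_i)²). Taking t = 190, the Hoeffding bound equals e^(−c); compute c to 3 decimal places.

Σ(b_i − a_i)² = 137·3² + 200·9² = 17433.
c = 2t² / 17433 = 2·190² / 17433 = 4.1416.

4.142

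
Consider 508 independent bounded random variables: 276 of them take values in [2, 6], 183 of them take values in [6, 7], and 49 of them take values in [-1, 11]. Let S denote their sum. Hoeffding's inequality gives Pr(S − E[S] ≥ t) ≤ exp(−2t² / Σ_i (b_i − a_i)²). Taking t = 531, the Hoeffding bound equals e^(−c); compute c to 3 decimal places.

Σ(b_i − a_i)² = 276·4² + 183·1² + 49·12² = 11655.
c = 2t² / 11655 = 2·531² / 11655 = 48.3846.

48.385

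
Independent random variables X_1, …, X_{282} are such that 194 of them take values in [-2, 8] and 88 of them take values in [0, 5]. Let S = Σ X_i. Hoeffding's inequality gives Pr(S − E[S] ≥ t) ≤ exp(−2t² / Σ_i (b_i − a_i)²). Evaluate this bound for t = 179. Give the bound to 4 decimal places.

0.0515

Σ(b_i − a_i)² = 194·10² + 88·5² = 21600.
Exponent = 2·179² / 21600 = 2.96676.
Bound = exp(−2.96676) = 0.05147.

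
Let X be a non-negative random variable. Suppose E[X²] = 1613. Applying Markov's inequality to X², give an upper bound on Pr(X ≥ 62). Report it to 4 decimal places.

Since X ≥ 0, the event {X ≥ 62} is the same as {X² ≥ 3844}.
Markov's inequality applied to X² gives Pr(X² ≥ 3844) ≤ E[X²]/3844 = 1613/3844 = 0.4196.

0.4196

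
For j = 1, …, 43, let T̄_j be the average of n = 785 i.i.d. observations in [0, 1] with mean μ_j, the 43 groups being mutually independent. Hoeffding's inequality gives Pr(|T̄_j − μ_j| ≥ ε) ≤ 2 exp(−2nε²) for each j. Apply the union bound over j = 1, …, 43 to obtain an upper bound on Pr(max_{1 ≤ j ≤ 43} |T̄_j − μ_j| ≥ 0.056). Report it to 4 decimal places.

Per-experiment Hoeffding bound: 2·exp(−2·785·0.056²) = 2·exp(−4.92352) = 0.014547.
Union bound over 43 events: 43·0.014547 = 0.62552.

0.6255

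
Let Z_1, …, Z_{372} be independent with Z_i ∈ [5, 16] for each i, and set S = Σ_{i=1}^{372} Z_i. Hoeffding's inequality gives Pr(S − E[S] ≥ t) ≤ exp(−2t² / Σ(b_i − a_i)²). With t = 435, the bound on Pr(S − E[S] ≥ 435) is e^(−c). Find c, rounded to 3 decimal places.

8.408

Σ(b_i − a_i)² = 372·(11)² = 45012.
c = 2t²/45012 = 2·435²/45012 = 8.4078.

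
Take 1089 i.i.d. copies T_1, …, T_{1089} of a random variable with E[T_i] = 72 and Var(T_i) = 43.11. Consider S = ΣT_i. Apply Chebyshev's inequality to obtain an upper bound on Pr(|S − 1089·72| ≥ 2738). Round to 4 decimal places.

0.0063

Var(S) = n·Var(T_i) = 1089·43.11 = 46946.79.
Chebyshev: Pr(|S − 1089·72| ≥ 2738) ≤ Var(S)/2738² = 46946.79/7496644 = 0.0063.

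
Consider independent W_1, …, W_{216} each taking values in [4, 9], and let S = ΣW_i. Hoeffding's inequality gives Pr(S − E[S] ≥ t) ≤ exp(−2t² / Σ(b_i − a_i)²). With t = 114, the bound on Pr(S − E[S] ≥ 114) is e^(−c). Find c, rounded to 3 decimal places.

Σ(b_i − a_i)² = 216·(5)² = 5400.
c = 2t²/5400 = 2·114²/5400 = 4.8133.

4.813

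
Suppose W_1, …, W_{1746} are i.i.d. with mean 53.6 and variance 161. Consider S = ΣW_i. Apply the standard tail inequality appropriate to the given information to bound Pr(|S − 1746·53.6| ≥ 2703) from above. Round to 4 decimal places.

0.0385

With mean and variance of each term known, Chebyshev's inequality bounds the deviation of the sum (or sample mean).
Var(S) = n·Var(W_i) = 1746·161 = 281106.
Chebyshev: Pr(|S − 1746·53.6| ≥ 2703) ≤ Var(S)/2703² = 281106/7306209 = 0.0385.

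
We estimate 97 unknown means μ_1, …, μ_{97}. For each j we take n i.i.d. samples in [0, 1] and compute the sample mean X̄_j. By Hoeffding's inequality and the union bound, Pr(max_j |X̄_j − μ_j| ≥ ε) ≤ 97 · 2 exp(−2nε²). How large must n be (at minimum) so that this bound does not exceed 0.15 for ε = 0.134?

200

Need 2·97·exp(−2nε²) ≤ 0.15, i.e. exp(−2nε²) ≤ 0.15/194.
So 2nε² ≥ ln(194/0.15) = 7.164978.
Hence n ≥ 7.164978/(2·0.134²) = 199.515.
The smallest integer n is 200.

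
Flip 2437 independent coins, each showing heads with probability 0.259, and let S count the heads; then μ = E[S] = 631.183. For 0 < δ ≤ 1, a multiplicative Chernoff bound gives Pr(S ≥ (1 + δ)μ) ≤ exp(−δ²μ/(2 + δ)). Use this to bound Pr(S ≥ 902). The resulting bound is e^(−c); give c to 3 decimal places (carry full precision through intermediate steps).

47.836

Write 902 = (1 + δ)μ, so δ = 902/631.183 − 1 = 0.4290626…
Then the exponent is δ²μ/(2 + δ) = (902 − μ)² / (μ·(2 + δ)) = 47.836330.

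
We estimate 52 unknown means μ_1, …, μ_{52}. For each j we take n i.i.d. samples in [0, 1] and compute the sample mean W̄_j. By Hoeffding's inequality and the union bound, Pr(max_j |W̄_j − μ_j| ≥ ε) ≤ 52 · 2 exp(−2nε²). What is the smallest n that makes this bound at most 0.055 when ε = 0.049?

1572

Need 2·52·exp(−2nε²) ≤ 0.055, i.e. exp(−2nε²) ≤ 0.055/104.
So 2nε² ≥ ln(104/0.055) = 7.544813.
Hence n ≥ 7.544813/(2·0.049²) = 1571.181.
The smallest integer n is 1572.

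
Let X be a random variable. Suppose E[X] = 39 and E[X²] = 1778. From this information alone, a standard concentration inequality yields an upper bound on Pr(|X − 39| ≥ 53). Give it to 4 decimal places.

The first two moments determine the variance, so Chebyshev's inequality is the sharpest standard bound available.
Var(X) = E[X²] − (E[X])² = 1778 − 1521 = 257.
Chebyshev's inequality: Pr(|X − μ| ≥ t) ≤ Var(X)/t² = 257/2809 = 0.0915.

0.0915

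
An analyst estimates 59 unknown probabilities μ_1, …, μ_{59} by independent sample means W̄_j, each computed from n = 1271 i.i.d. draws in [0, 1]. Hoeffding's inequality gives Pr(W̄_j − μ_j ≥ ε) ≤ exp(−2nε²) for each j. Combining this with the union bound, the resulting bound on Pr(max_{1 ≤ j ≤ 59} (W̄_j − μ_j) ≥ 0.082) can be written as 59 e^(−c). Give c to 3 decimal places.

Union bound over the 59 events: Pr(max_{1 ≤ j ≤ 59} (W̄_j − μ_j) ≥ 0.082) ≤ 59·exp(−2nε²) = 59 exp(−2·1271·0.082²).
So c = 2·1271·0.082² = 17.0924.

17.092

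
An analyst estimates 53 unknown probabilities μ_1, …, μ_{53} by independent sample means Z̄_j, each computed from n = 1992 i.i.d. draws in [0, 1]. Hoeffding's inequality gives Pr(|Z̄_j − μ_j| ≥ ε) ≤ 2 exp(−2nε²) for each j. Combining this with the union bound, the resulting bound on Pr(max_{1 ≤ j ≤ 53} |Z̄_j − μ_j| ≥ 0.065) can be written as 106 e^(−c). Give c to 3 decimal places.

16.832

Union bound over the 53 events: Pr(max_{1 ≤ j ≤ 53} |Z̄_j − μ_j| ≥ 0.065) ≤ 53·2·exp(−2nε²) = 106 exp(−2·1992·0.065²).
So c = 2·1992·0.065² = 16.8324.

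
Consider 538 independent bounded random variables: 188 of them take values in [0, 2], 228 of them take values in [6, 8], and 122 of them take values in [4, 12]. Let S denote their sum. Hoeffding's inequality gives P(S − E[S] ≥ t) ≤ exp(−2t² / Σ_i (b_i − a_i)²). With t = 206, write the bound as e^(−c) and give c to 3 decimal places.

Σ(b_i − a_i)² = 188·2² + 228·2² + 122·8² = 9472.
c = 2t² / 9472 = 2·206² / 9472 = 8.9603.

8.960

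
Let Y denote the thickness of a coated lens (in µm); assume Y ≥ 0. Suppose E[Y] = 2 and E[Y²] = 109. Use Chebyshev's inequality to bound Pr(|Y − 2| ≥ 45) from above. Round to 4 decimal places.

Var(Y) = E[Y²] − (E[Y])² = 109 − 4 = 105.
Chebyshev's inequality: Pr(|Y − μ| ≥ t) ≤ Var(Y)/t² = 105/2025 = 0.0519.

0.0519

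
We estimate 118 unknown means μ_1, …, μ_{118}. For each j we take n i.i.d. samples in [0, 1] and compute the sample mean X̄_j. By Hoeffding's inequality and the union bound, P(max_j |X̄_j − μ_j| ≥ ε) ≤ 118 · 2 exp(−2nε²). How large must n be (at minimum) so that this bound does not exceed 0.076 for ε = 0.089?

Need 2·118·exp(−2nε²) ≤ 0.076, i.e. exp(−2nε²) ≤ 0.076/236.
So 2nε² ≥ ln(236/0.076) = 8.040854.
Hence n ≥ 8.040854/(2·0.089²) = 507.566.
The smallest integer n is 508.

508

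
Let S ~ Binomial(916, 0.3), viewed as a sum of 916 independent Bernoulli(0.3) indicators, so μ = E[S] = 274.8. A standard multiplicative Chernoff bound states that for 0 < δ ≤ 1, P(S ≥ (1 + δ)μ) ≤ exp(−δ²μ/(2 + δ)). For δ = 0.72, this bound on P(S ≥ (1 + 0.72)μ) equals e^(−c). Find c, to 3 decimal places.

52.374

c = δ²μ/(2 + δ) = 0.72²·274.8/(2 + 0.72) = 52.3736.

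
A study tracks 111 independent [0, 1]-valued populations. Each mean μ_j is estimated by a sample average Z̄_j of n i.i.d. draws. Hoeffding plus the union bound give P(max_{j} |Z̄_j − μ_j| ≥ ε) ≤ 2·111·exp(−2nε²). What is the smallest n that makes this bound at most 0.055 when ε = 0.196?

109

Need 2·111·exp(−2nε²) ≤ 0.055, i.e. exp(−2nε²) ≤ 0.055/222.
So 2nε² ≥ ln(222/0.055) = 8.303099.
Hence n ≥ 8.303099/(2·0.196²) = 108.068.
The smallest integer n is 109.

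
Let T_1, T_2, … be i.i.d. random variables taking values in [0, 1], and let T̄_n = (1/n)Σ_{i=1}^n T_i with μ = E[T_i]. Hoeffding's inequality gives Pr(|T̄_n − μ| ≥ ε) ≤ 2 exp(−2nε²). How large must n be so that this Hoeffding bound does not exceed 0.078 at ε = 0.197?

42

Require 2·exp(−2nε²) ≤ 0.078, i.e. 2nε² ≥ ln(2/0.078) = 3.244194.
So n ≥ 3.244194 / (2·0.197²) = 41.797.
The smallest integer n is 42.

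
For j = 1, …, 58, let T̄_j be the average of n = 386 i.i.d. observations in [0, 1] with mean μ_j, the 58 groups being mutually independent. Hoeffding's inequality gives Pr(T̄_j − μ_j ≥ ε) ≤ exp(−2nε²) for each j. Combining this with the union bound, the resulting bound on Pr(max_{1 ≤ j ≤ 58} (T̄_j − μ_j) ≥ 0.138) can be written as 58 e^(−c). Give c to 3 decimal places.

14.702

Union bound over the 58 events: Pr(max_{1 ≤ j ≤ 58} (T̄_j − μ_j) ≥ 0.138) ≤ 58·exp(−2nε²) = 58 exp(−2·386·0.138²).
So c = 2·386·0.138² = 14.7020.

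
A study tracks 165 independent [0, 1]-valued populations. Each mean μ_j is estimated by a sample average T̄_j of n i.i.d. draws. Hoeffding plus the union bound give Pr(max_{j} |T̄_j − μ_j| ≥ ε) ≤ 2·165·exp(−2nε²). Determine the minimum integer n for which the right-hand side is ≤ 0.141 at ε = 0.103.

Need 2·165·exp(−2nε²) ≤ 0.141, i.e. exp(−2nε²) ≤ 0.141/330.
So 2nε² ≥ ln(330/0.141) = 7.758088.
Hence n ≥ 7.758088/(2·0.103²) = 365.637.
The smallest integer n is 366.

366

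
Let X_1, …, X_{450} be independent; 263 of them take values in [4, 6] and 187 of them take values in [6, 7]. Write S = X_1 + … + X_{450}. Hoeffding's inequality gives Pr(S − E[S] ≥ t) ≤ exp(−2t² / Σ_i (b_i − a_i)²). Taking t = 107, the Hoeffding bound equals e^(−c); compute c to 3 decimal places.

18.481

Σ(b_i − a_i)² = 263·2² + 187·1² = 1239.
c = 2t² / 1239 = 2·107² / 1239 = 18.4810.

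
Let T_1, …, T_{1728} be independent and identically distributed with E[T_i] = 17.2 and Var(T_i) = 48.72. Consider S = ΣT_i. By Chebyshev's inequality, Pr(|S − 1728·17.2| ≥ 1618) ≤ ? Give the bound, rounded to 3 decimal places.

0.032

Var(S) = n·Var(T_i) = 1728·48.72 = 84188.16.
Chebyshev: Pr(|S − 1728·17.2| ≥ 1618) ≤ Var(S)/1618² = 84188.16/2617924 = 0.0322.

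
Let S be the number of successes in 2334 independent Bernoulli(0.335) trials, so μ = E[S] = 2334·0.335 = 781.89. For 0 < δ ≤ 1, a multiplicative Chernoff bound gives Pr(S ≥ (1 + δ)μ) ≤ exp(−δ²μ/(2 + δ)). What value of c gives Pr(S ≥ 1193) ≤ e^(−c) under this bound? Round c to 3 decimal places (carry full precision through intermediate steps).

Write 1193 = (1 + δ)μ, so δ = 1193/781.89 − 1 = 0.5257901…
Then the exponent is δ²μ/(2 + δ) = (1193 − μ)² / (μ·(2 + δ)) = 85.580175.

85.580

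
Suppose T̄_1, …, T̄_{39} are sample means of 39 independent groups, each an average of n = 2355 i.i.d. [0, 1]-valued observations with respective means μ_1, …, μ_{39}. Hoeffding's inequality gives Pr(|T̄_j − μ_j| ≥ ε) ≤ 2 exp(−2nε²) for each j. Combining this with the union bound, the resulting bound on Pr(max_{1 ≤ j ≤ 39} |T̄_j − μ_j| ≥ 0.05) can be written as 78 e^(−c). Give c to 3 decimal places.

11.775

Union bound over the 39 events: Pr(max_{1 ≤ j ≤ 39} |T̄_j − μ_j| ≥ 0.05) ≤ 39·2·exp(−2nε²) = 78 exp(−2·2355·0.05²).
So c = 2·2355·0.05² = 11.7750.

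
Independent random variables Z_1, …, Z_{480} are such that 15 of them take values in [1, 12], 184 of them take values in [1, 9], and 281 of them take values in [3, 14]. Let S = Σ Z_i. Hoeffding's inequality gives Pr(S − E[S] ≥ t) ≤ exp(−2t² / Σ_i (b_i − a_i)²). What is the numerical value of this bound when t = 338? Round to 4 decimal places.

Σ(b_i − a_i)² = 15·11² + 184·8² + 281·11² = 47592.
Exponent = 2·338² / 47592 = 4.80097.
Bound = exp(−4.80097) = 0.00822.

0.0082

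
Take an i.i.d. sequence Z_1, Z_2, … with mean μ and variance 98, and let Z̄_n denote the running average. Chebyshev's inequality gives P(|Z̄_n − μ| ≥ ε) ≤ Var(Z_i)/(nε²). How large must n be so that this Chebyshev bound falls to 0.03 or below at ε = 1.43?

1598

Require 98/(n·1.43²) ≤ 0.03, i.e. n ≥ 98/(0.03·1.43²) = 1597.470.
The smallest integer n is 1598.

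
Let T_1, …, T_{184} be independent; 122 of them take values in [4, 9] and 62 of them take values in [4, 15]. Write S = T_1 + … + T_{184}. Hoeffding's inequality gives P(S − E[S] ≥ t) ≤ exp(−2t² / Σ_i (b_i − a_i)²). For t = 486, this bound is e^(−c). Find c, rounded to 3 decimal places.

44.768

Σ(b_i − a_i)² = 122·5² + 62·11² = 10552.
c = 2t² / 10552 = 2·486² / 10552 = 44.7680.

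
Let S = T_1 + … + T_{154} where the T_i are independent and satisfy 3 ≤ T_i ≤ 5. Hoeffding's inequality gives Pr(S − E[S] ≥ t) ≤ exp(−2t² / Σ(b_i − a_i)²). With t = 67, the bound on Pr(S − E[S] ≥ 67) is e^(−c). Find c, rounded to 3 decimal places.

14.575

Σ(b_i − a_i)² = 154·(2)² = 616.
c = 2t²/616 = 2·67²/616 = 14.5747.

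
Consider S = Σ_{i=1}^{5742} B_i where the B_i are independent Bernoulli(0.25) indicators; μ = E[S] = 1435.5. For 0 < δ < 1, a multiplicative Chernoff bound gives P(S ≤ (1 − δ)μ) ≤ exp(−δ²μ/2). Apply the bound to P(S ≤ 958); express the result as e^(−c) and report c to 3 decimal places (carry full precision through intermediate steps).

Write 958 = (1 − δ)μ, so δ = 1 − 958/1435.5 = 0.3326367…
Then the exponent is δ²μ/2 = (μ − 958)²/(2μ) = 79.417015.

79.417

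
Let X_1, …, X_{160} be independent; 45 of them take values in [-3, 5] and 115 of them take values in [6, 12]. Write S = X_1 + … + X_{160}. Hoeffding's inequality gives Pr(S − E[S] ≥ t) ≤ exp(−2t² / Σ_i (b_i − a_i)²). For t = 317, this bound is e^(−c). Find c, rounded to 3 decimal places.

Σ(b_i − a_i)² = 45·8² + 115·6² = 7020.
c = 2t² / 7020 = 2·317² / 7020 = 28.6293.

28.629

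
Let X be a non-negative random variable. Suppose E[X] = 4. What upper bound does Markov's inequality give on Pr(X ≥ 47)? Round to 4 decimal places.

Markov's inequality: for a non-negative random variable, Pr(X ≥ a) ≤ E[X]/a.
Here E[X] = 4 and a = 47, so the bound is 4/47 = 0.0851.

0.0851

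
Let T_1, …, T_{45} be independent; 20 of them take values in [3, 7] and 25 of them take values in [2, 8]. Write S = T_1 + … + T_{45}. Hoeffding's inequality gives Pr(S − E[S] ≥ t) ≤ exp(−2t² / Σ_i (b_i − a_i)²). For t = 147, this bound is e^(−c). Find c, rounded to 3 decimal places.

35.425

Σ(b_i − a_i)² = 20·4² + 25·6² = 1220.
c = 2t² / 1220 = 2·147² / 1220 = 35.4246.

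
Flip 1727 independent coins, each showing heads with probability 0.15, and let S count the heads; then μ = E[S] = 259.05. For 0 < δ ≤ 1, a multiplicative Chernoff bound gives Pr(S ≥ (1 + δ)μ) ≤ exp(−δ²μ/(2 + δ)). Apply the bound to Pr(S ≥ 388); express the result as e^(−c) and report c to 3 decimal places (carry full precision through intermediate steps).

Write 388 = (1 + δ)μ, so δ = 388/259.05 − 1 = 0.4977804…
Then the exponent is δ²μ/(2 + δ) = (388 − μ)² / (μ·(2 + δ)) = 25.698327.

25.698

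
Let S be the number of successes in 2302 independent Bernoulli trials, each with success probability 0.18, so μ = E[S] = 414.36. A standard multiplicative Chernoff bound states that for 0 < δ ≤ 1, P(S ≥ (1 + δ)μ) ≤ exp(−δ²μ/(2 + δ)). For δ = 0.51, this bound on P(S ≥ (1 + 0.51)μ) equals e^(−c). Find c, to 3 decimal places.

42.938

c = δ²μ/(2 + δ) = 0.51²·414.36/(2 + 0.51) = 42.9383.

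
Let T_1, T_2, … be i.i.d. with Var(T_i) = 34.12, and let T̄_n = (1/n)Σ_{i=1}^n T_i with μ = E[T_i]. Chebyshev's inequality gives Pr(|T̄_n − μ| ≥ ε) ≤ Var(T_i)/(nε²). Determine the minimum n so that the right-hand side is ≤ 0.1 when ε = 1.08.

Require 34.12/(n·1.08²) ≤ 0.1, i.e. n ≥ 34.12/(0.1·1.08²) = 292.524.
The smallest integer n is 293.

293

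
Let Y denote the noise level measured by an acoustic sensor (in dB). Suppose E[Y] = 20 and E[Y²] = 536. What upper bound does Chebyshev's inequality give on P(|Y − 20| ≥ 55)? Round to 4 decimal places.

Var(Y) = E[Y²] − (E[Y])² = 536 − 400 = 136.
Chebyshev's inequality: P(|Y − μ| ≥ t) ≤ Var(Y)/t² = 136/3025 = 0.0450.

0.0450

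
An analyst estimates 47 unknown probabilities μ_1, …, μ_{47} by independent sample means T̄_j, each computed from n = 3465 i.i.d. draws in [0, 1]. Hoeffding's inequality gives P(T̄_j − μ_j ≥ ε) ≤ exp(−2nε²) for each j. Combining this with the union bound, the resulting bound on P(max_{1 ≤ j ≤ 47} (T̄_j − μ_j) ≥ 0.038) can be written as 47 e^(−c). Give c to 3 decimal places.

10.007

Union bound over the 47 events: P(max_{1 ≤ j ≤ 47} (T̄_j − μ_j) ≥ 0.038) ≤ 47·exp(−2nε²) = 47 exp(−2·3465·0.038²).
So c = 2·3465·0.038² = 10.0069.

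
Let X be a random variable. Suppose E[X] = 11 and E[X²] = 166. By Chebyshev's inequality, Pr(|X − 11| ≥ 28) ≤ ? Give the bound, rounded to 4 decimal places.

0.0574

Var(X) = E[X²] − (E[X])² = 166 − 121 = 45.
Chebyshev's inequality: Pr(|X − μ| ≥ t) ≤ Var(X)/t² = 45/784 = 0.0574.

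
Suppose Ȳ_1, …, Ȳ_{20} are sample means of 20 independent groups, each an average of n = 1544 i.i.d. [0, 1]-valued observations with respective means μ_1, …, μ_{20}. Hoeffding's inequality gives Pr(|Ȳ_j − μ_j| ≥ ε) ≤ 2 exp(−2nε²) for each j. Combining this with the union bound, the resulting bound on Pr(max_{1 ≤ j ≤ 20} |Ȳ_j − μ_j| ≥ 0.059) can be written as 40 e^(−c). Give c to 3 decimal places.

10.749

Union bound over the 20 events: Pr(max_{1 ≤ j ≤ 20} |Ȳ_j − μ_j| ≥ 0.059) ≤ 20·2·exp(−2nε²) = 40 exp(−2·1544·0.059²).
So c = 2·1544·0.059² = 10.7493.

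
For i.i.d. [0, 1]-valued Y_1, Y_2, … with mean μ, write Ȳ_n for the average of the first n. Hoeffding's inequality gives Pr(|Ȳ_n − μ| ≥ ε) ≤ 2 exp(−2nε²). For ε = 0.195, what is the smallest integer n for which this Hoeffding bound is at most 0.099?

Require 2·exp(−2nε²) ≤ 0.099, i.e. 2nε² ≥ ln(2/0.099) = 3.005783.
So n ≥ 3.005783 / (2·0.195²) = 39.524.
The smallest integer n is 40.

40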